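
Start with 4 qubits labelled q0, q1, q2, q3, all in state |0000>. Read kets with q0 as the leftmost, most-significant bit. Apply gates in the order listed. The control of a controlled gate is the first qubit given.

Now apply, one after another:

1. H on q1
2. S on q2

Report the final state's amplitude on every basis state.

The final amplitudes are sqrt(2)/2 on |0000>, sqrt(2)/2 on |0100>, and 0 on every other basis state.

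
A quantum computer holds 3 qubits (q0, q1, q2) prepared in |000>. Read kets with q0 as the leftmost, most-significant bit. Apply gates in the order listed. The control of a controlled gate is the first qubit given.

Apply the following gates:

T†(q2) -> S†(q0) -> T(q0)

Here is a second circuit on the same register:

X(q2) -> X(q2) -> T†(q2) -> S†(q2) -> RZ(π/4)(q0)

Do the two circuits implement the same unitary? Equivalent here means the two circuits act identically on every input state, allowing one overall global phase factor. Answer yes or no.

No — the two circuits implement different unitaries, even allowing a global phase.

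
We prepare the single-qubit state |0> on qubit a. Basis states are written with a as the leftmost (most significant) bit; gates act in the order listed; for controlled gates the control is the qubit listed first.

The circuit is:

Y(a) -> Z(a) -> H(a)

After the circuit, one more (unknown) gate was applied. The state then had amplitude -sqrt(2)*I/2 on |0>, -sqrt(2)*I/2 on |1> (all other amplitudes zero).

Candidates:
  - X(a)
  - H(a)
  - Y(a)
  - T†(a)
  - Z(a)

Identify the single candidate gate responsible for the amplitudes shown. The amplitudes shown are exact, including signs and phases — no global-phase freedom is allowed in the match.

The unique candidate consistent with the amplitudes is Z(a).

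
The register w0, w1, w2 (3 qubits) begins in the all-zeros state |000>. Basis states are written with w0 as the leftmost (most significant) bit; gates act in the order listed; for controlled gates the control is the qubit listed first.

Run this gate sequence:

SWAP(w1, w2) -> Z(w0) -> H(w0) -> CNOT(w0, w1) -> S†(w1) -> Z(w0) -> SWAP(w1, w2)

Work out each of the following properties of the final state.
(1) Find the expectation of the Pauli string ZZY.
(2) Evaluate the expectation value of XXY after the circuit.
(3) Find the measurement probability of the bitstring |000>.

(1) The expectation value of ZZY is 0.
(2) The observable XXY averages to 0.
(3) The probability of measuring |000> is 1/2.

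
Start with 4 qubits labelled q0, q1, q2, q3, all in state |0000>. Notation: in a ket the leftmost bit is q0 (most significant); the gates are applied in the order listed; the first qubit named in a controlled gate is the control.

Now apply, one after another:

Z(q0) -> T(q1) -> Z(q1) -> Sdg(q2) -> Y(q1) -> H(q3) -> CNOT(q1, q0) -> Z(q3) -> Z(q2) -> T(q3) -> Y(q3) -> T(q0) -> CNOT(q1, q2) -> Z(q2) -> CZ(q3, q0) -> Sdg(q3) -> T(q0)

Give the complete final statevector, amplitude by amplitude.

The final amplitudes are sqrt(2)*exp(3*I*pi/4)/2 on |1110>, -sqrt(2)/2 on |1111>, and 0 on every other basis state.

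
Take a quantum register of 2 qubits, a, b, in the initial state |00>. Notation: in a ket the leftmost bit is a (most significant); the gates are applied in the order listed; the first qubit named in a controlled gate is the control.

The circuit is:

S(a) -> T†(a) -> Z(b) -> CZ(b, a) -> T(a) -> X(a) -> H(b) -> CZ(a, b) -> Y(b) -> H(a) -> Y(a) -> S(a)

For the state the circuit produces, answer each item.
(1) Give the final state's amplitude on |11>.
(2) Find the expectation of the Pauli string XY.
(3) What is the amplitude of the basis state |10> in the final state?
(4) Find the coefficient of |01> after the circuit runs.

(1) The amplitude on |11> is -I/2.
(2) The expectation value of XY is 0.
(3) The amplitude on |10> is -I/2.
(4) The amplitude on |01> is -1/2.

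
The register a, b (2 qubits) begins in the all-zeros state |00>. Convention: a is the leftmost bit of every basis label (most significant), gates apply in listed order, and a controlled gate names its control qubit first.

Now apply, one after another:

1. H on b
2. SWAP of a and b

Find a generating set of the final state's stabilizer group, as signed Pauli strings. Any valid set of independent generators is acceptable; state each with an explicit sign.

One valid set of independent stabilizer generators is +XI, +IZ (any independent generating set of the same group is equally correct).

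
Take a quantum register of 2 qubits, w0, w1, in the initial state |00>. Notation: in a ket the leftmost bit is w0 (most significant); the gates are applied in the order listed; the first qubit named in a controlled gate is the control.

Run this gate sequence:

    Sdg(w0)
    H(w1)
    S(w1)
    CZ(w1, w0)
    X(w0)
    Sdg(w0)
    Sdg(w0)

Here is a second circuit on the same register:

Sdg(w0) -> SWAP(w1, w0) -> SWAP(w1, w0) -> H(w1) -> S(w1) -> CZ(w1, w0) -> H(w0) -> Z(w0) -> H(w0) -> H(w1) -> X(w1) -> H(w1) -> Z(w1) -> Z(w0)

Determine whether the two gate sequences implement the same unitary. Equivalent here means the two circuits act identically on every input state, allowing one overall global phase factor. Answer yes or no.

Yes — the two circuits implement the same unitary up to a global phase.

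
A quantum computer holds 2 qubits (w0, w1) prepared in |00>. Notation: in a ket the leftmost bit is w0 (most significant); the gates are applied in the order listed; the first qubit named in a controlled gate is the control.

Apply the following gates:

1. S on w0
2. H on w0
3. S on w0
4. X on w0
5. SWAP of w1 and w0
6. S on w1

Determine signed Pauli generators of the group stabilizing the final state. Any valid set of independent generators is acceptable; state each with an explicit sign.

The stabilizer group can be generated by +IX, +ZI, among other valid generating sets.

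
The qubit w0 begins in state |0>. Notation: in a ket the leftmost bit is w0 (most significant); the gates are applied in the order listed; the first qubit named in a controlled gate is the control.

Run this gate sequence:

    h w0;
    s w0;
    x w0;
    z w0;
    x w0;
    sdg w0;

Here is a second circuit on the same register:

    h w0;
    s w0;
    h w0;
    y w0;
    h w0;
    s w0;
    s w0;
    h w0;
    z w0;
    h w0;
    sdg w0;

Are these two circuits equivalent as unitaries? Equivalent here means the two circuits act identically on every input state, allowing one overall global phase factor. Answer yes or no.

No: there is an input state on which the two circuits produce genuinely different outputs (not merely differing by a phase).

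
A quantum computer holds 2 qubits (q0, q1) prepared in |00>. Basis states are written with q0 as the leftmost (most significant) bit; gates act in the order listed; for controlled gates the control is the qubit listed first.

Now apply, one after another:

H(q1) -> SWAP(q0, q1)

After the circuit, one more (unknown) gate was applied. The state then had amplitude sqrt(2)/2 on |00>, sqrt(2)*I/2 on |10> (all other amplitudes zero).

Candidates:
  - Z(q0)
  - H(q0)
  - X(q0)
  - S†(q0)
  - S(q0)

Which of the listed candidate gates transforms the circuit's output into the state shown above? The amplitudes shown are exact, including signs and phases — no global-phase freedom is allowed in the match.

The unique candidate consistent with the amplitudes is S(q0).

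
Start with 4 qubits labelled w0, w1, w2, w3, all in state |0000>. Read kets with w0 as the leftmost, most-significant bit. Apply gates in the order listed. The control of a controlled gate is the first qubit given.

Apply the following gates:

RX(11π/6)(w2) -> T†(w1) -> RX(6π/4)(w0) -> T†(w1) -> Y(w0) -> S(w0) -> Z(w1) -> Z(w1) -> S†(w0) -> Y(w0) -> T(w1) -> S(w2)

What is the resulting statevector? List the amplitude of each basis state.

After the circuit, the state carries amplitude 1/4 + sqrt(3)/4 on |0000>, 1/4 - sqrt(3)/4 on |0010>, I*(1 + sqrt(3))/4 on |1000>, I*(1 - sqrt(3))/4 on |1010>, and 0 on every other basis state.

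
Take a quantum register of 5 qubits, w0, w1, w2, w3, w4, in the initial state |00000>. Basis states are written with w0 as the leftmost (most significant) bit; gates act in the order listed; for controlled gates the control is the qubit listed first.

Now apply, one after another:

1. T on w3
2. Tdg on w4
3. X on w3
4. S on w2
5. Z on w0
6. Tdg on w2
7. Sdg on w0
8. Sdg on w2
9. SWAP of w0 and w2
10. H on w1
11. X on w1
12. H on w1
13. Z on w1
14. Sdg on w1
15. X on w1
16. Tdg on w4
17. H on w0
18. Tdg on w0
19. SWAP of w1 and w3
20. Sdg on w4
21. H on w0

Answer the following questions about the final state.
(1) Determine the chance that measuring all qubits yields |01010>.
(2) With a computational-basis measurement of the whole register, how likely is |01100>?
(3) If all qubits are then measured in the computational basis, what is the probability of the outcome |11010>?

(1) The probability of measuring |01010> is sqrt(2)/4 + 1/2. Key observation: gates 10-13 undo each other exactly, leaving only the rest of the circuit to track.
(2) A full measurement returns |01100> with probability 0.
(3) A full measurement returns |11010> with probability 1/2 - sqrt(2)/4.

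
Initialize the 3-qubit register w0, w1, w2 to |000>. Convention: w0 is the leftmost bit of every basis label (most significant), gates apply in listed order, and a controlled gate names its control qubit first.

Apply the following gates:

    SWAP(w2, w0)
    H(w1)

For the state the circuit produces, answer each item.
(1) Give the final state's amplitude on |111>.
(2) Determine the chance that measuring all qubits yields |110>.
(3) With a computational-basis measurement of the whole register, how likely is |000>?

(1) |111> carries amplitude 0 in the final state.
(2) Outcome |110> occurs with probability 0.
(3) The probability of measuring |000> is 1/2.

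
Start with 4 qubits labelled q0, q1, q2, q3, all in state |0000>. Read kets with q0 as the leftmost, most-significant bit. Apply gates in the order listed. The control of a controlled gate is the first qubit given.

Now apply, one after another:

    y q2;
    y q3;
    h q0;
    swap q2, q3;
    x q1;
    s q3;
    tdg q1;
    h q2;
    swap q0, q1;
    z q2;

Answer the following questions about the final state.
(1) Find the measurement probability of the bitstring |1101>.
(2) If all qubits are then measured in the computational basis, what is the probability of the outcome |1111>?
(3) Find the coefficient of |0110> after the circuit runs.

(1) The probability of measuring |1101> is 1/4.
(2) The probability of measuring |1111> is 1/4.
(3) The amplitude on |0110> is 0.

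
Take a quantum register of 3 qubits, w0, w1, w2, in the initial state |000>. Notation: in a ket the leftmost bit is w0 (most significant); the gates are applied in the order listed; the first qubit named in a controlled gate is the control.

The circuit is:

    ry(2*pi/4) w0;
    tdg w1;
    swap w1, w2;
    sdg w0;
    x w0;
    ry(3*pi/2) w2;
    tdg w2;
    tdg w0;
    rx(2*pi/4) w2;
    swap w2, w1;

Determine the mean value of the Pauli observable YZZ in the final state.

The observable YZZ averages to 1/2.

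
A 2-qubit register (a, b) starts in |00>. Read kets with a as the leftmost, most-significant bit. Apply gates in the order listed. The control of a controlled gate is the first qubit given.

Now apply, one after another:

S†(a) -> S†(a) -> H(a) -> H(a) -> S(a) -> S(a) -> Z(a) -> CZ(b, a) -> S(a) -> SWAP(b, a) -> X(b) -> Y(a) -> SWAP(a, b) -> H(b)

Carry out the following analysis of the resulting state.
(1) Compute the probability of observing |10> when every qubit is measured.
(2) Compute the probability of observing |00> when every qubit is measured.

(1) Outcome |10> occurs with probability 1/2. Key observation: gates 2-5 undo each other exactly, leaving only the rest of the circuit to track.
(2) Outcome |00> occurs with probability 0.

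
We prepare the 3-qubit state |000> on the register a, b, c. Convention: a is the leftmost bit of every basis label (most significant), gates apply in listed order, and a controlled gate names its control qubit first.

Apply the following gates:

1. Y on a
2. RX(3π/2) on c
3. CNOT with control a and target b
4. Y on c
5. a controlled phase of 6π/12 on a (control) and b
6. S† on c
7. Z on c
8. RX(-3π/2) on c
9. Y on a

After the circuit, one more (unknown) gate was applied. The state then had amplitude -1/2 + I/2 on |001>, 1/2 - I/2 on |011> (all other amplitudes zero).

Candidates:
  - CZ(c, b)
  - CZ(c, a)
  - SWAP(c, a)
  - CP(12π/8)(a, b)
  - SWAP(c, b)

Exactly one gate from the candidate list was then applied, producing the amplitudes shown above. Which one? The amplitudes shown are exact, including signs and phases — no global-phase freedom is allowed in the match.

It was SWAP(c, b) that produced the state shown.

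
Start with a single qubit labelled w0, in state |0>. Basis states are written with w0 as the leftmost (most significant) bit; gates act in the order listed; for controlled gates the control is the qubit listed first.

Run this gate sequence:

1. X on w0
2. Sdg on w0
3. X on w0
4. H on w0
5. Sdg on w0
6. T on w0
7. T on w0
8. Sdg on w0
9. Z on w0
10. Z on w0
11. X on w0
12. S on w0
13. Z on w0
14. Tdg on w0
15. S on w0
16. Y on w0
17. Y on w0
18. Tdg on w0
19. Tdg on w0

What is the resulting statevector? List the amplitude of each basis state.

The resulting statevector has amplitude -sqrt(2)/2 on |0>, sqrt(2)*exp(3*I*pi/4)/2 on |1>.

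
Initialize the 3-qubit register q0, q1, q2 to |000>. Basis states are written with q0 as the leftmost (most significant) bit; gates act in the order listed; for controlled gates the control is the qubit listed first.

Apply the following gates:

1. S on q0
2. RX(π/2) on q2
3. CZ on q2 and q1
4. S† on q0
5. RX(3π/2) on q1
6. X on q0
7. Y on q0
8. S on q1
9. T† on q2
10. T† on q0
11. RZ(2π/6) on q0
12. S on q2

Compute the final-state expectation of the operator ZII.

The observable ZII averages to 1.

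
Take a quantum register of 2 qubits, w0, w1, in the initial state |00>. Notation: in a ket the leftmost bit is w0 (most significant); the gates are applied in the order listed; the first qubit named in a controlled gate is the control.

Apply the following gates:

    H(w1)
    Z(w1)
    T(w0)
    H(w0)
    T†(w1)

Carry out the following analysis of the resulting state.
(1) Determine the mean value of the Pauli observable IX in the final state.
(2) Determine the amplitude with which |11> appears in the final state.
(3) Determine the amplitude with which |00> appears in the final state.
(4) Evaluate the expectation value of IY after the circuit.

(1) In the final state, IX has expectation -sqrt(2)/2.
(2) The amplitude on |11> is exp(3*I*pi/4)/2.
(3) The amplitude on |00> is 1/2.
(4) The observable IY averages to sqrt(2)/2.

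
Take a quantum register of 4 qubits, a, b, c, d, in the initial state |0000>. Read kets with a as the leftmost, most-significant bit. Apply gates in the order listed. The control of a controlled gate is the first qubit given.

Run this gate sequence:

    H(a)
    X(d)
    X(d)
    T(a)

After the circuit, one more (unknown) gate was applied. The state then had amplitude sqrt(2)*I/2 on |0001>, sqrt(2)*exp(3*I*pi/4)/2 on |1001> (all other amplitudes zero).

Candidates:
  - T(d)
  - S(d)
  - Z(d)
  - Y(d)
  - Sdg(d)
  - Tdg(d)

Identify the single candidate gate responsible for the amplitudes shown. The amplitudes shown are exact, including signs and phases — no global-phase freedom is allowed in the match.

It was Y(d) that produced the state shown.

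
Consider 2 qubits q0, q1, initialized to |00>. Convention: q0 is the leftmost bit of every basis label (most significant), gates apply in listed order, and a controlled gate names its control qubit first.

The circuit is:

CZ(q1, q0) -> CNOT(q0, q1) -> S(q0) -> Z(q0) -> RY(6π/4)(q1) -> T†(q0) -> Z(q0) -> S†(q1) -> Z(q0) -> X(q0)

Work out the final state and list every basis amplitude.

The final amplitudes are 0 on |00>, 0 on |01>, -sqrt(2)/2 on |10>, -sqrt(2)*I/2 on |11>.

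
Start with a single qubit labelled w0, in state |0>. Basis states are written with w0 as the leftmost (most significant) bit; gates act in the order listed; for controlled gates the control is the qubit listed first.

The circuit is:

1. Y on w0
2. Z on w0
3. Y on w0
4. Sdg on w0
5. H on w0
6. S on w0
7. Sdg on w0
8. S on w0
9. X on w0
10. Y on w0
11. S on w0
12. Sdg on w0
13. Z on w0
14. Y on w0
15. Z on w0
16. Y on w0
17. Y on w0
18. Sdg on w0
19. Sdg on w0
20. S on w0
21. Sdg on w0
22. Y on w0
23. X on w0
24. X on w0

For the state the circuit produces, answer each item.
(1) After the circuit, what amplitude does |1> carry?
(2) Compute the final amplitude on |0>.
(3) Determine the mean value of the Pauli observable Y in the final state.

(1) The final state's coefficient on |1> equals -sqrt(2)/2.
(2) The amplitude on |0> is sqrt(2)*I/2.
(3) The expectation value of Y is 1.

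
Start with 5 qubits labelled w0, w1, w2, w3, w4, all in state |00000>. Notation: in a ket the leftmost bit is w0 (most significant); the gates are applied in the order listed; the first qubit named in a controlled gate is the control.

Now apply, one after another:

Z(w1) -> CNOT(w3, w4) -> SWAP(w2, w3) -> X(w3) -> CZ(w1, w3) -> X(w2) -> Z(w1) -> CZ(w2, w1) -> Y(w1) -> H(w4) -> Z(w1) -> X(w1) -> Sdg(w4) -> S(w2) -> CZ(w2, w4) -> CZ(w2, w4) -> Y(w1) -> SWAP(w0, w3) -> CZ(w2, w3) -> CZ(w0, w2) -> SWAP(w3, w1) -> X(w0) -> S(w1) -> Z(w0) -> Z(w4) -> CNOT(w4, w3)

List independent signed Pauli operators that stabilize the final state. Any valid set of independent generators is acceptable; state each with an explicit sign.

One valid set of independent stabilizer generators is +IIIXY, +ZIIII, +IZIII, -IIZII, -IIIZZ (any independent generating set of the same group is equally correct).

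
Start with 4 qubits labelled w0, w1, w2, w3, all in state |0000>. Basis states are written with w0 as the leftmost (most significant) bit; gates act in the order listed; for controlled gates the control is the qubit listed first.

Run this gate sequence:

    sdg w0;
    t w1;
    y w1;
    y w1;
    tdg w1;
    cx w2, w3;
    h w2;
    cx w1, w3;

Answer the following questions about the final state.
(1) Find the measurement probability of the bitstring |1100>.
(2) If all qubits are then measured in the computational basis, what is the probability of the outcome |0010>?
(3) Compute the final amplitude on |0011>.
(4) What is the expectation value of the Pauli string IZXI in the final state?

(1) The probability of measuring |1100> is 0. Key observation: steps 2-5 multiply out to the identity, so the circuit reduces to the remaining gates.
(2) The probability of measuring |0010> is 1/2.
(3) The final state's coefficient on |0011> equals 0.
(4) The observable IZXI averages to 1.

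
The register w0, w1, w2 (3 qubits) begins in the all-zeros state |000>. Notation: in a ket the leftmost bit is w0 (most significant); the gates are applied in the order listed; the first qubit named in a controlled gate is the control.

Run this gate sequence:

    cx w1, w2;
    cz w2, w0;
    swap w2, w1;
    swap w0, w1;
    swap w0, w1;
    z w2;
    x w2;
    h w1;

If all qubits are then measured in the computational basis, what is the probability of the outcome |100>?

A full measurement returns |100> with probability 0. Key observation: gates 4-5 undo each other exactly, leaving only the rest of the circuit to track.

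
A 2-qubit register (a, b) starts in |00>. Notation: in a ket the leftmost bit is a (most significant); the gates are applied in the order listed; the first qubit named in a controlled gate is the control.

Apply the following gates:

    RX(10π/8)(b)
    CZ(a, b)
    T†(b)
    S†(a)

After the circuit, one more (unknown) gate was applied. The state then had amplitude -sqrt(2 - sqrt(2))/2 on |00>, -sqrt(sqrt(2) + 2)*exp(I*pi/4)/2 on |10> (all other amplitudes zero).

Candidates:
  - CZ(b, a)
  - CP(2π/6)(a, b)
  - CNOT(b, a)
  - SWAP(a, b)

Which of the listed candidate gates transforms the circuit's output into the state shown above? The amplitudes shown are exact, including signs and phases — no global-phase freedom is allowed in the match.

It was SWAP(a, b) that produced the state shown.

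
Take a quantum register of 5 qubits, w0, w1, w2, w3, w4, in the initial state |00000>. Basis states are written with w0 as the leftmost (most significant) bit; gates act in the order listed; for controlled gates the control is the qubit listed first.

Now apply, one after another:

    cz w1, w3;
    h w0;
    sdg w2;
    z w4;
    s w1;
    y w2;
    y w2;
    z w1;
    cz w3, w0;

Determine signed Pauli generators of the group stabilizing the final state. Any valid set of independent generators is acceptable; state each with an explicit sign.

The stabilizer group can be generated by +XIIII, +IZIII, +IIZII, +IIIZI, +IIIIZ, among other valid generating sets.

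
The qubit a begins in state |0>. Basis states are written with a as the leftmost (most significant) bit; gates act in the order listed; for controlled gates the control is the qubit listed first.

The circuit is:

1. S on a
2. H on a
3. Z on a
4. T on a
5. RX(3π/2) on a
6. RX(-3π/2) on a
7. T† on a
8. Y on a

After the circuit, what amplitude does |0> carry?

|0> carries amplitude sqrt(2)*I/2 in the final state. Key observation: steps 4-7 multiply out to the identity, so the circuit reduces to the remaining gates.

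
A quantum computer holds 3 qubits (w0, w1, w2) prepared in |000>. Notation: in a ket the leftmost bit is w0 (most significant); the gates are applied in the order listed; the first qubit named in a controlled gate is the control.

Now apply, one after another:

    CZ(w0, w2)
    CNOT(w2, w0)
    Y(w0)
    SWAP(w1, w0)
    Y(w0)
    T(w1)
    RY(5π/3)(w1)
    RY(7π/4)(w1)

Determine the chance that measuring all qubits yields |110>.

The probability of measuring |110> is -sqrt(6)/8 + sqrt(2)/8 + 1/2.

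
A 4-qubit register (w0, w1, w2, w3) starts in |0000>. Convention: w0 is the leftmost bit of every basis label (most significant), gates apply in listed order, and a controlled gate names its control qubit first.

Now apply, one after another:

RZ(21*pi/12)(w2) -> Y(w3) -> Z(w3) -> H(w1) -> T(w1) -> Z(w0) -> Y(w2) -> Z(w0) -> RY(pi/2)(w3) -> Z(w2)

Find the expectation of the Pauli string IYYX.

The observable IYYX averages to 0.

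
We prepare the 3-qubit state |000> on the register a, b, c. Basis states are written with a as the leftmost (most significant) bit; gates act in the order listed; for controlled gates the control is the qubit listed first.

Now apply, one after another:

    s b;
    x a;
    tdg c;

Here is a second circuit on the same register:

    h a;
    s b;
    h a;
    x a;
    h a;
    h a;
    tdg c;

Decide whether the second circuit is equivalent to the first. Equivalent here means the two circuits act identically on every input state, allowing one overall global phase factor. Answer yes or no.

Yes — the two circuits implement the same unitary up to a global phase.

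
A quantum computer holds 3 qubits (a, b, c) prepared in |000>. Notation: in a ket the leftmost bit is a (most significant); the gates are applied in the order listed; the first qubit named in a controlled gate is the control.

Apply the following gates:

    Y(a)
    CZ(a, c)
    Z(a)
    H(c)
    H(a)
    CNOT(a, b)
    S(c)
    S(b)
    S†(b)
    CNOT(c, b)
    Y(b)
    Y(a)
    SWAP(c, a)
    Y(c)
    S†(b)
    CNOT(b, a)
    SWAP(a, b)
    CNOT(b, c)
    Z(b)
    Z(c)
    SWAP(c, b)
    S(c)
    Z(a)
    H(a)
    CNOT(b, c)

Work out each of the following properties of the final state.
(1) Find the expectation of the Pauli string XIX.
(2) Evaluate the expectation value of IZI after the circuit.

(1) The expectation value of XIX is -1.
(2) In the final state, IZI has expectation -1.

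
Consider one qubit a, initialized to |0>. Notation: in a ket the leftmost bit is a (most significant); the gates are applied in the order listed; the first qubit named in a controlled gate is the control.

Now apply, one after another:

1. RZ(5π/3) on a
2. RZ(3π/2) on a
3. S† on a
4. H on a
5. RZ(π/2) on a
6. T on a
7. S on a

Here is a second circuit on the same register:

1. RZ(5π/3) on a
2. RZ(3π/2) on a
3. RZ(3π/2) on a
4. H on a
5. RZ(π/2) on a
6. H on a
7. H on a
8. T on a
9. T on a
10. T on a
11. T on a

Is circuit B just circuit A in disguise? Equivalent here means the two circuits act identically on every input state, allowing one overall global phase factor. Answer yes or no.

No: there is an input state on which the two circuits produce genuinely different outputs (not merely differing by a phase).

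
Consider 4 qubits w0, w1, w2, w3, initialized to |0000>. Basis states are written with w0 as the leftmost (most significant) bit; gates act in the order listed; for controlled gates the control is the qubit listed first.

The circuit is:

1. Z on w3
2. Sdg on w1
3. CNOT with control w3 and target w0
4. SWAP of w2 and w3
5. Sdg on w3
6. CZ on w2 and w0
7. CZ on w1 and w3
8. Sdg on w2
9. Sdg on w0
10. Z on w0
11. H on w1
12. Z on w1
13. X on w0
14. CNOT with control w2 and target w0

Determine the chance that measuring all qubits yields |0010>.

A full measurement returns |0010> with probability 0.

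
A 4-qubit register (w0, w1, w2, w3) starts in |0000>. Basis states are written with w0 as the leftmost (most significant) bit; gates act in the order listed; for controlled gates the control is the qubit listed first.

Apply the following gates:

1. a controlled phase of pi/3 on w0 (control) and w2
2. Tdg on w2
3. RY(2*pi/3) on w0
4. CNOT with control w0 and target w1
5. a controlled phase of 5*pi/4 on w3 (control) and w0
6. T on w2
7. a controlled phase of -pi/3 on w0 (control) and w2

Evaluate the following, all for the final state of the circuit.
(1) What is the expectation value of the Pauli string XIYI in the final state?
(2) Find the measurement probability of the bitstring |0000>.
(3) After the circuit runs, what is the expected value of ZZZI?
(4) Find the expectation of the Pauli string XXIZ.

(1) The observable XIYI averages to 0.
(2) The probability of measuring |0000> is 1/4.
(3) In the final state, ZZZI has expectation 1.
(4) In the final state, XXIZ has expectation sqrt(3)/2.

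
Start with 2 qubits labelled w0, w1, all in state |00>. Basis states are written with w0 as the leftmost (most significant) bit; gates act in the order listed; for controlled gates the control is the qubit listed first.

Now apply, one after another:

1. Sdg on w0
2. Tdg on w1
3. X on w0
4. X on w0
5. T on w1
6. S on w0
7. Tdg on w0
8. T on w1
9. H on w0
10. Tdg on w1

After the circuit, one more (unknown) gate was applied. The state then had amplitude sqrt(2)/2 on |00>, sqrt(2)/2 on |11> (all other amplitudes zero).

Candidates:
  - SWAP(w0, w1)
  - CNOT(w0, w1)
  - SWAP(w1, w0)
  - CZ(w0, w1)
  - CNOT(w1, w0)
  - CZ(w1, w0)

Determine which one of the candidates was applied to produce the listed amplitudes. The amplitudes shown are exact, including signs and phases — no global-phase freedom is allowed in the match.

It was CNOT(w0, w1) that produced the state shown.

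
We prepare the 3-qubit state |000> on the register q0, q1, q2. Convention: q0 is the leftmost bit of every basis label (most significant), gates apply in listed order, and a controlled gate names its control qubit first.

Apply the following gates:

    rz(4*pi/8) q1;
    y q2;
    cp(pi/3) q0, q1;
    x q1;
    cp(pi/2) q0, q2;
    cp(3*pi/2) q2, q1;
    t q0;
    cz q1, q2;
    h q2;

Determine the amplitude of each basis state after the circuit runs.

After the circuit, the state carries amplitude sqrt(2)*exp(3*I*pi/4)/2 on |010>, -sqrt(2)*exp(3*I*pi/4)/2 on |011>, and 0 on every other basis state.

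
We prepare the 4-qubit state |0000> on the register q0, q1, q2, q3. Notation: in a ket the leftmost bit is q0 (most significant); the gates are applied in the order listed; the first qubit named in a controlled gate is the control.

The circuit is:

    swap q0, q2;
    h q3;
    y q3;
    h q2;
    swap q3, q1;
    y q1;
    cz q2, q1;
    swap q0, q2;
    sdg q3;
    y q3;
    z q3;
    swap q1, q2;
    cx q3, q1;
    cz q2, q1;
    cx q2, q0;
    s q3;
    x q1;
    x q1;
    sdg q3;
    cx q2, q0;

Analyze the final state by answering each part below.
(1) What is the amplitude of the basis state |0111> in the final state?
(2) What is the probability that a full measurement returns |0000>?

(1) The final state's coefficient on |0111> equals I/2.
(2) A full measurement returns |0000> with probability 0.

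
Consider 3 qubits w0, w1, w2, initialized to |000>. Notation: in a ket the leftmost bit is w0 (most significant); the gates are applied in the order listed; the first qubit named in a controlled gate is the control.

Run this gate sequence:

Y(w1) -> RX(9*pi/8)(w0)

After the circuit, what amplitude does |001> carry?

The amplitude on |001> is 0.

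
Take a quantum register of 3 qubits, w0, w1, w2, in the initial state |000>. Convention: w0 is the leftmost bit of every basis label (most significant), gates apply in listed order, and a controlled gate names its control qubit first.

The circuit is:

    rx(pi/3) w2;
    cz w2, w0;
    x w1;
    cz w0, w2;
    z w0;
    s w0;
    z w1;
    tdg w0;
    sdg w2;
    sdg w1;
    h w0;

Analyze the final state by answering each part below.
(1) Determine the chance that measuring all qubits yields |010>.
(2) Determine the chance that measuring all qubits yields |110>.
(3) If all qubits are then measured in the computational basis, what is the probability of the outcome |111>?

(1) A full measurement returns |010> with probability 3/8.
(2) A full measurement returns |110> with probability 3/8.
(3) The probability of measuring |111> is 1/8.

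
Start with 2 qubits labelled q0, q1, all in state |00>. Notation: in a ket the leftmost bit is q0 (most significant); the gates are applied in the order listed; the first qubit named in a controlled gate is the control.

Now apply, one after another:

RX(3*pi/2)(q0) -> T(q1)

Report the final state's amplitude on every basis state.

The final amplitudes are -sqrt(2)/2 on |00>, 0 on |01>, -sqrt(2)*I/2 on |10>, 0 on |11>.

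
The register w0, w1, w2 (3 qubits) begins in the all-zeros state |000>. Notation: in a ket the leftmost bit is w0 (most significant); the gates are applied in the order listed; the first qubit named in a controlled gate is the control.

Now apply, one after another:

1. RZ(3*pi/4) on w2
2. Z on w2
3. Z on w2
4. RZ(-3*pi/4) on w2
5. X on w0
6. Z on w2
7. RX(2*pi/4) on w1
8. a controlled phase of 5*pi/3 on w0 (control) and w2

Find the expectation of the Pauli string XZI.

In the final state, XZI has expectation 0. Key observation: steps 1-4 multiply out to the identity, so the circuit reduces to the remaining gates.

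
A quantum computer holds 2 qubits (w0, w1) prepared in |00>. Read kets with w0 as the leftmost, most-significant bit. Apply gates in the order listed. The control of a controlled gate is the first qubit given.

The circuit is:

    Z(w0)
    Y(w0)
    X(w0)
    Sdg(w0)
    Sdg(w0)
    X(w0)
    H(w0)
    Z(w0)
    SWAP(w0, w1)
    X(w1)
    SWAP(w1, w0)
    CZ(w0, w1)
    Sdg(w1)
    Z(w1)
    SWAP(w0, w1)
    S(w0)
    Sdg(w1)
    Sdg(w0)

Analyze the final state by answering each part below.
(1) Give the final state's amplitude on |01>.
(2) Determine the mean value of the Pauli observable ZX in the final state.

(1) The amplitude on |01> is sqrt(2)/2.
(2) In the final state, ZX has expectation 0.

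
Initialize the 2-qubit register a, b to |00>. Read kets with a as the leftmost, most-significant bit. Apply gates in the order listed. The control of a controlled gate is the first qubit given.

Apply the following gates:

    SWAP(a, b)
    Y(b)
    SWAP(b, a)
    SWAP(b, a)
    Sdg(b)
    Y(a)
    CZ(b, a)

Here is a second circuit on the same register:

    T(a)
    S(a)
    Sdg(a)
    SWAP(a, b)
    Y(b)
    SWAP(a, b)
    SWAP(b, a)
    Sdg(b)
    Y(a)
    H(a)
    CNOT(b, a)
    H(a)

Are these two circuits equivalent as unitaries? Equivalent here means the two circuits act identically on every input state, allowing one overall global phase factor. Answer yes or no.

No, they are not equivalent — no single phase factor reconciles the two unitaries.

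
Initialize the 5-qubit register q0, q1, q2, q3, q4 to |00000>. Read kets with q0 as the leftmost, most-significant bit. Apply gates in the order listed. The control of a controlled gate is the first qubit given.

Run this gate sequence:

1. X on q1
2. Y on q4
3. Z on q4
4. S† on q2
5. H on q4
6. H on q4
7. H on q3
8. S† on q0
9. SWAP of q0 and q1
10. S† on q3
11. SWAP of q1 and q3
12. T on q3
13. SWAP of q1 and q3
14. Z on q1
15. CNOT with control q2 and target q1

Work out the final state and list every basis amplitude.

After the circuit, the state carries amplitude -sqrt(2)*I/2 on |10001>, -sqrt(2)/2 on |10011>, and 0 on every other basis state.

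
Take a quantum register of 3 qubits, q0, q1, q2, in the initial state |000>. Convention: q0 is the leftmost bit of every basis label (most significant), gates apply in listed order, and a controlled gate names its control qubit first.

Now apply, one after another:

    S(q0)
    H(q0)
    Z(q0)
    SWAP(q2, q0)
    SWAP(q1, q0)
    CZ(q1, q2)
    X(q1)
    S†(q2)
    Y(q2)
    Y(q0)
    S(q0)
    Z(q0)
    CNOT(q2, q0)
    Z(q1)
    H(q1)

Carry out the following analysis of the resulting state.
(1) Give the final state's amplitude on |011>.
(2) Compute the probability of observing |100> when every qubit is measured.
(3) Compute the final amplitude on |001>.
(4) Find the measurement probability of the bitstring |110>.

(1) The final state's coefficient on |011> equals I/2.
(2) Outcome |100> occurs with probability 1/4.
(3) The amplitude on |001> is -I/2.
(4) Outcome |110> occurs with probability 1/4.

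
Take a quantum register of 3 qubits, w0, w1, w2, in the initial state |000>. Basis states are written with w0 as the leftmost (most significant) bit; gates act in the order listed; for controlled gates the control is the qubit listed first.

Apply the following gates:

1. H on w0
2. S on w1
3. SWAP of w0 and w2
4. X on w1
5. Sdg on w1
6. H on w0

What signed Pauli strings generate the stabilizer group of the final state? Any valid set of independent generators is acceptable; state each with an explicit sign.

The stabilizer group can be generated by +XII, +IIX, -IZI, among other valid generating sets.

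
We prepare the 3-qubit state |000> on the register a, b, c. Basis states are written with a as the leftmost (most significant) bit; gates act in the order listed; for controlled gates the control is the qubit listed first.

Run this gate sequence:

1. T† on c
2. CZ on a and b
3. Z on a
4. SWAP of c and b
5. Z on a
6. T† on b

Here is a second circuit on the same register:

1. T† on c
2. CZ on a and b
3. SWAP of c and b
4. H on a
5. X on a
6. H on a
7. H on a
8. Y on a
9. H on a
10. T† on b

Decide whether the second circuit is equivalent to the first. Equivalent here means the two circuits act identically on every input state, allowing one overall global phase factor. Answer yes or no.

No, they are not equivalent — no single phase factor reconciles the two unitaries.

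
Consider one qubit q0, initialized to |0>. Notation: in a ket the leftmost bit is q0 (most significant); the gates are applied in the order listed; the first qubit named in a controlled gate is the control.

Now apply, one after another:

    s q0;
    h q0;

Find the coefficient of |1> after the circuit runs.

|1> carries amplitude sqrt(2)/2 in the final state.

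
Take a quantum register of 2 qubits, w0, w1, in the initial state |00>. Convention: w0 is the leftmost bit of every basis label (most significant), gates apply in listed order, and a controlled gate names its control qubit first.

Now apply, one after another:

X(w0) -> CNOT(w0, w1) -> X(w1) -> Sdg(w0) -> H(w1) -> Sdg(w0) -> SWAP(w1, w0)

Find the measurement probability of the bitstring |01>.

Outcome |01> occurs with probability 1/2.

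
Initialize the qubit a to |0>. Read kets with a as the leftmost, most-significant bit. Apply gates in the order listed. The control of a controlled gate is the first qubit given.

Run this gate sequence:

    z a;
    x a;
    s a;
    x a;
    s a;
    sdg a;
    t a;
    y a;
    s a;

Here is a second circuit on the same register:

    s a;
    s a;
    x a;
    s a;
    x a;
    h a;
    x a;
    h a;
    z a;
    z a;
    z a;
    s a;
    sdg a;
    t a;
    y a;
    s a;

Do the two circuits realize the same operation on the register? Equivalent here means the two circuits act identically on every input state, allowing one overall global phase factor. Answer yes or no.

Yes — the two circuits implement the same unitary up to a global phase.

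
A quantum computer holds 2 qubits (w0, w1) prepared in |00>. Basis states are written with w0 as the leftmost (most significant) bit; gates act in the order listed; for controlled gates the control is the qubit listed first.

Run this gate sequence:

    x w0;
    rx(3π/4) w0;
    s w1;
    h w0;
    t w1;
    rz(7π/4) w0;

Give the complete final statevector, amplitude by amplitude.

The resulting statevector has amplitude sqrt(2)*(-sqrt(2 - sqrt(2)) + I*sqrt(sqrt(2) + 2))*exp(I*pi/8)/4 on |00>, 0 on |01>, -sqrt(2)*sqrt(2 - sqrt(2))*exp(7*I*pi/8)/4 + sqrt(2)*sqrt(sqrt(2) + 2)*exp(3*I*pi/8)/4 on |10>, 0 on |11>.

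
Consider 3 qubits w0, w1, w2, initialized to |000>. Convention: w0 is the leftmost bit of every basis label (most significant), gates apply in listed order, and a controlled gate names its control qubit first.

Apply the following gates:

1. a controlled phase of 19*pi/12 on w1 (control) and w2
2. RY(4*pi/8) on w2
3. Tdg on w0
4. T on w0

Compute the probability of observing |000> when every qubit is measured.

A full measurement returns |000> with probability 1/2.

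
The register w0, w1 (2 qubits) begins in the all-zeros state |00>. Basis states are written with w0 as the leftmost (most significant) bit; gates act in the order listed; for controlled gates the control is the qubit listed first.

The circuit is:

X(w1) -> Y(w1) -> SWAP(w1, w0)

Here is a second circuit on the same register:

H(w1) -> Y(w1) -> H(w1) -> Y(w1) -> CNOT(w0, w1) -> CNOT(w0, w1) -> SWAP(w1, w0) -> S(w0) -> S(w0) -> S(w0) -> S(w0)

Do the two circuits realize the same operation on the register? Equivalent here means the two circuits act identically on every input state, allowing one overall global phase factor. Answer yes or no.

No — the two circuits implement different unitaries, even allowing a global phase.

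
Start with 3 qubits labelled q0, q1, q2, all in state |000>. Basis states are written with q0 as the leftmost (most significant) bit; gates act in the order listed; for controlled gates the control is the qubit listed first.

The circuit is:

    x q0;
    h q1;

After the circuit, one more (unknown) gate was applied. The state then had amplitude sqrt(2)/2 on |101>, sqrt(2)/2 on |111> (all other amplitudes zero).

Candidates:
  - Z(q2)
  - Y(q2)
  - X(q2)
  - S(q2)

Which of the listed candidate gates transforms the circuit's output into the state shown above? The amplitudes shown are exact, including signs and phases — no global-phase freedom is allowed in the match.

It was X(q2) that produced the state shown.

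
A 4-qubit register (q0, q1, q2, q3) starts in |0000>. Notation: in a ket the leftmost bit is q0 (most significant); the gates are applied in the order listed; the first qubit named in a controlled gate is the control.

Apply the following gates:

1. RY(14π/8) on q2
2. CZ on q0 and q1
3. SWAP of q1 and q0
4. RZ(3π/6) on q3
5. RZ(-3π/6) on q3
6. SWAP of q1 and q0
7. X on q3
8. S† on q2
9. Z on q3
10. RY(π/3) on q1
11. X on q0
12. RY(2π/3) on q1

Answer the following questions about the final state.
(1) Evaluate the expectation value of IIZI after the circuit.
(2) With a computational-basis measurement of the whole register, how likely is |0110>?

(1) The expectation value of IIZI is sqrt(2)/2. Key observation: the block from step 3 through step 6 cancels to the identity and can be dropped.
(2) A full measurement returns |0110> with probability 0.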